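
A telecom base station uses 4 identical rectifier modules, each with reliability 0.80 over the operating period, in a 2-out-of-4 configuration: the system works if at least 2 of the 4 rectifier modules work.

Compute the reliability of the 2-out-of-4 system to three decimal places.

0.973

R = Σ_{i=2}^{4} C(4,i) p^i (1−p)^{4−i} with p = 0.80
C(4,2)·0.80^2·0.20^2 = 0.15360
C(4,3)·0.80^3·0.20^1 = 0.40960
C(4,4)·0.80^4·0.20^0 = 0.40960
Sum = 0.973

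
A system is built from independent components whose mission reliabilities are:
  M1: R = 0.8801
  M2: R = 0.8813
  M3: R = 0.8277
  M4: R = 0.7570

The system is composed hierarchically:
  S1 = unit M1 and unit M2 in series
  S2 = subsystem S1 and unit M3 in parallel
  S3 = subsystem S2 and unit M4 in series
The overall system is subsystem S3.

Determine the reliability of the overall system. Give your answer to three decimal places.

0.728

Series (M1 and M2): 0.88010 × 0.88130 = 0.77563
Parallel ([0.77563] and M3): 1 − (1 − 0.77563)(1 − 0.82770) = 0.96134
Series ([0.96134] and M4): 0.96134 × 0.75700 = 0.728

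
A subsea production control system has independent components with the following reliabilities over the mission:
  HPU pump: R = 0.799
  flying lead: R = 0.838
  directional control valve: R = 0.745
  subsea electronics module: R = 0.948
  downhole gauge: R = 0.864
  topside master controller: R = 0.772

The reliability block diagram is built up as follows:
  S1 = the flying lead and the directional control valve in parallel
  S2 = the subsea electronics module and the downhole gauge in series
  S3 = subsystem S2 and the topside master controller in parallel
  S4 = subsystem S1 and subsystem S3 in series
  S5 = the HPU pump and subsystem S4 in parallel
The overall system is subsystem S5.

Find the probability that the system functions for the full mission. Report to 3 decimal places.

Parallel (flying lead and directional control valve): 1 − (1 − 0.83800)(1 − 0.74500) = 0.95869
Series (subsea electronics module and downhole gauge): 0.94800 × 0.86400 = 0.81907
Parallel ([0.81907] and topside master controller): 1 − (1 − 0.81907)(1 − 0.77200) = 0.95875
Series ([0.95869] and [0.95875]): 0.95869 × 0.95875 = 0.91914
Parallel (HPU pump and [0.91914]): 1 − (1 − 0.79900)(1 − 0.91914) = 0.984

0.984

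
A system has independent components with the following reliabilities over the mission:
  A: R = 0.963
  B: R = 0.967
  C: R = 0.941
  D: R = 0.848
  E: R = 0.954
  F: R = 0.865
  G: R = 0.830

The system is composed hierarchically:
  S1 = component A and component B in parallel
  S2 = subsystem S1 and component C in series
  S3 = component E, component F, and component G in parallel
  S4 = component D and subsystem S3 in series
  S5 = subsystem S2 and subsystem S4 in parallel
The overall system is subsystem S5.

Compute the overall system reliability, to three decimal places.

Parallel (A and B): 1 − (1 − 0.96300)(1 − 0.96700) = 0.99878
Series ([0.99878] and C): 0.99878 × 0.94100 = 0.93985
Parallel (E, F, and G): 1 − (1 − 0.95400)(1 − 0.86500)(1 − 0.83000) = 0.99894
Series (D and [0.99894]): 0.84800 × 0.99894 = 0.84710
Parallel ([0.93985] and [0.84710]): 1 − (1 − 0.93985)(1 − 0.84710) = 0.991

0.991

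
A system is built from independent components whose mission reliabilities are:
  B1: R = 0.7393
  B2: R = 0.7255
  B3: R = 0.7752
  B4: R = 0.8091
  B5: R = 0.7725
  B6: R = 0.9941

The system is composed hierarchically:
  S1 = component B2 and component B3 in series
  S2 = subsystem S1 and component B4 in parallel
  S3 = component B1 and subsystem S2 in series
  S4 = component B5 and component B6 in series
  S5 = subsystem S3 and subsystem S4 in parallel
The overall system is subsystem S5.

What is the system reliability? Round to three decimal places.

0.925

Series (B2 and B3): 0.72550 × 0.77520 = 0.56241
Parallel ([0.56241] and B4): 1 − (1 − 0.56241)(1 − 0.80910) = 0.91646
Series (B1 and [0.91646]): 0.73930 × 0.91646 = 0.67754
Series (B5 and B6): 0.77250 × 0.99410 = 0.76794
Parallel ([0.67754] and [0.76794]): 1 − (1 − 0.67754)(1 − 0.76794) = 0.925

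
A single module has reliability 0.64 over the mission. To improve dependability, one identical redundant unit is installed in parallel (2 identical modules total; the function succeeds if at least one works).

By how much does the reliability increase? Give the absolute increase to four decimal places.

R_before = 0.64
R_after = 1 − (1 − 0.64)^2 = 0.8704
ΔR = 0.8704 − 0.64 = 0.2304

0.2304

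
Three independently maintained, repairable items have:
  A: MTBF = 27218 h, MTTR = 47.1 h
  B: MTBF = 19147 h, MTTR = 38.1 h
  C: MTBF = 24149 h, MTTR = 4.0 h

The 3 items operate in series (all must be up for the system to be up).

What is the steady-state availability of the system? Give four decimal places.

A(A) = MTBF/(MTBF+MTTR) = 27218/(27218+47.1) = 0.998273
A(B) = MTBF/(MTBF+MTTR) = 19147/(19147+38.1) = 0.998014
A(C) = MTBF/(MTBF+MTTR) = 24149/(24149+4.0) = 0.999834
Series availability: 0.998273 × 0.998014 × 0.999834 = 0.9961

0.9961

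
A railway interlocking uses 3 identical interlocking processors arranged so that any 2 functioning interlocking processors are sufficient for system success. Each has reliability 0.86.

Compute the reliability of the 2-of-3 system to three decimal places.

0.947

R = Σ_{i=2}^{3} C(3,i) p^i (1−p)^{3−i} with p = 0.86
C(3,2)·0.86^2·0.14^1 = 0.31063
C(3,3)·0.86^3·0.14^0 = 0.63606
Sum = 0.947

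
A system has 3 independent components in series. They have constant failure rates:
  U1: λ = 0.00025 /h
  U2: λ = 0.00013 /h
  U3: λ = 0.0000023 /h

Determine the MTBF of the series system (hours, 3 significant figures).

2620

Series of exponential components: λ_sys = Σ λ_i
λ_sys = 0.00025 + 0.00013 + 0.0000023 = 3.8230e-04 /h
MTBF = 1 / λ_sys = 2620 h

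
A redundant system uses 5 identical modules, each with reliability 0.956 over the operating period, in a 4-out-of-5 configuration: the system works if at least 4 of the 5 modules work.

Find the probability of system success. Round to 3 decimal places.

0.982

R = Σ_{i=4}^{5} C(5,i) p^i (1−p)^{5−i} with p = 0.956
C(5,4)·0.956^4·0.044^1 = 0.18376
C(5,5)·0.956^5·0.044^0 = 0.79853
Sum = 0.982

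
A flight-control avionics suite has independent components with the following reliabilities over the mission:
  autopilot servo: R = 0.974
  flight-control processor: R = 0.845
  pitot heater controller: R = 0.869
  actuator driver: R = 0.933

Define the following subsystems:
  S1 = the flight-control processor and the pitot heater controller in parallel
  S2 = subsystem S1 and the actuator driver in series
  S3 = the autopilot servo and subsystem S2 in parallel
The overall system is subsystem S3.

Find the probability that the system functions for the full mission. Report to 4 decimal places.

Parallel (flight-control processor and pitot heater controller): 1 − (1 − 0.845000)(1 − 0.869000) = 0.979695
Series ([0.979695] and actuator driver): 0.979695 × 0.933000 = 0.914055
Parallel (autopilot servo and [0.914055]): 1 − (1 − 0.974000)(1 − 0.914055) = 0.9978

0.9978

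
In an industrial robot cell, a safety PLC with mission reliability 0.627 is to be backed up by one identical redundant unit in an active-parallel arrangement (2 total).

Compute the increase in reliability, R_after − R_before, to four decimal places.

0.2339

R_before = 0.627
R_after = 1 − (1 − 0.627)^2 = 0.8609
ΔR = 0.8609 − 0.627 = 0.2339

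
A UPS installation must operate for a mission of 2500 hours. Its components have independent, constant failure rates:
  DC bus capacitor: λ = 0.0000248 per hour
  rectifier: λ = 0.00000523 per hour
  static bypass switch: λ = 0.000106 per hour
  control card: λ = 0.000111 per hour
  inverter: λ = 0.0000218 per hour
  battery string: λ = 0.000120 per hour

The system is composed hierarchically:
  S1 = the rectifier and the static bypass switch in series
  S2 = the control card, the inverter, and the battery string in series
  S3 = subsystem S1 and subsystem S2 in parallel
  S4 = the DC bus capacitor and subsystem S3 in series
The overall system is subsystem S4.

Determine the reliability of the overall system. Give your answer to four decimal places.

0.8330

R(DC bus capacitor) = exp(−0.0000248 × 2500) = 0.939883
R(rectifier) = exp(−0.00000523 × 2500) = 0.987010
R(static bypass switch) = exp(−0.000106 × 2500) = 0.767206
R(control card) = exp(−0.000111 × 2500) = 0.757676
R(inverter) = exp(−0.0000218 × 2500) = 0.946959
R(battery string) = exp(−0.000120 × 2500) = 0.740818
Series (rectifier and static bypass switch): 0.987010 × 0.767206 = 0.757240
Series (control card, inverter, and battery string): 0.757676 × 0.946959 × 0.740818 = 0.531528
Parallel ([0.757240] and [0.531528]): 1 − (1 − 0.757240)(1 − 0.531528) = 0.886274
Series (DC bus capacitor and [0.886274]): 0.939883 × 0.886274 = 0.8330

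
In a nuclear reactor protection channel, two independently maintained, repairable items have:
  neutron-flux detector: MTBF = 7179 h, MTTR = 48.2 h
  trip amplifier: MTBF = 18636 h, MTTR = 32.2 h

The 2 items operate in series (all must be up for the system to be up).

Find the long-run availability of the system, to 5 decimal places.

0.99162

A(neutron-flux detector) = MTBF/(MTBF+MTTR) = 7179/(7179+48.2) = 0.993331
A(trip amplifier) = MTBF/(MTBF+MTTR) = 18636/(18636+32.2) = 0.998275
Series availability: 0.993331 × 0.998275 = 0.99162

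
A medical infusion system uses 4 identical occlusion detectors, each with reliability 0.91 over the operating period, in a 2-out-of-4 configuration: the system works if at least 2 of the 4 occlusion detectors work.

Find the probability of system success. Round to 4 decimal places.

R = Σ_{i=2}^{4} C(4,i) p^i (1−p)^{4−i} with p = 0.91
C(4,2)·0.91^2·0.09^2 = 0.040246
C(4,3)·0.91^3·0.09^1 = 0.271286
C(4,4)·0.91^4·0.09^0 = 0.685750
Sum = 0.9973

0.9973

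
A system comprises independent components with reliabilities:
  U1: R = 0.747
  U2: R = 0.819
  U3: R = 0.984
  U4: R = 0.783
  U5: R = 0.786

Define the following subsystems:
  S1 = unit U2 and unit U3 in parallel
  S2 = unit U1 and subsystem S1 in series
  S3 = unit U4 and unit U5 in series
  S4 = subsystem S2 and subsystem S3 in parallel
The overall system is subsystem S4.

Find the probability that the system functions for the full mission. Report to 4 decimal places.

Parallel (U2 and U3): 1 − (1 − 0.819000)(1 − 0.984000) = 0.997104
Series (U1 and [0.997104]): 0.747000 × 0.997104 = 0.744837
Series (U4 and U5): 0.783000 × 0.786000 = 0.615438
Parallel ([0.744837] and [0.615438]): 1 − (1 − 0.744837)(1 − 0.615438) = 0.9019

0.9019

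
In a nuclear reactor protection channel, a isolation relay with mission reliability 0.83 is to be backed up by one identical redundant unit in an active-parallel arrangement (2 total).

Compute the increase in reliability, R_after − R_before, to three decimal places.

0.141

R_before = 0.83
R_after = 1 − (1 − 0.83)^2 = 0.971
ΔR = 0.971 − 0.83 = 0.141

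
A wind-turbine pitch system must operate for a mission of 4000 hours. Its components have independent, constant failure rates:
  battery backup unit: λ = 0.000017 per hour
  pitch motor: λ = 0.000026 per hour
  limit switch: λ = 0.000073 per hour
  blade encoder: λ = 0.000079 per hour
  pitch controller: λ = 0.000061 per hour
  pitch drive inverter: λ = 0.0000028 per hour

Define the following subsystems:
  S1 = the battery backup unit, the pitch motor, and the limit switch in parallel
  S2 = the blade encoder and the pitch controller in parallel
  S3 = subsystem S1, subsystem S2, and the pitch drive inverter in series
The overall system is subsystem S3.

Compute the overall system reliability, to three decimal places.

R(battery backup unit) = exp(−0.000017 × 4000) = 0.93426
R(pitch motor) = exp(−0.000026 × 4000) = 0.90123
R(limit switch) = exp(−0.000073 × 4000) = 0.74677
R(blade encoder) = exp(−0.000079 × 4000) = 0.72906
R(pitch controller) = exp(−0.000061 × 4000) = 0.78349
R(pitch drive inverter) = exp(−0.0000028 × 4000) = 0.98886
Parallel (battery backup unit, pitch motor, and limit switch): 1 − (1 − 0.93426)(1 − 0.90123)(1 − 0.74677) = 0.99836
Parallel (blade encoder and pitch controller): 1 − (1 − 0.72906)(1 − 0.78349) = 0.94134
Series ([0.99836], [0.94134], and pitch drive inverter): 0.99836 × 0.94134 × 0.98886 = 0.929

0.929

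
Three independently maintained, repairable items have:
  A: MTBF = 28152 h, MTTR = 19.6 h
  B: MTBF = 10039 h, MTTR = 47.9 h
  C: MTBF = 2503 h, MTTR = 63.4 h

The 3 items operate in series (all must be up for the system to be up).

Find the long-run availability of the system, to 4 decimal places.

A(A) = MTBF/(MTBF+MTTR) = 28152/(28152+19.6) = 0.999304
A(B) = MTBF/(MTBF+MTTR) = 10039/(10039+47.9) = 0.995251
A(C) = MTBF/(MTBF+MTTR) = 2503/(2503+63.4) = 0.975296
Series availability: 0.999304 × 0.995251 × 0.975296 = 0.9700

0.9700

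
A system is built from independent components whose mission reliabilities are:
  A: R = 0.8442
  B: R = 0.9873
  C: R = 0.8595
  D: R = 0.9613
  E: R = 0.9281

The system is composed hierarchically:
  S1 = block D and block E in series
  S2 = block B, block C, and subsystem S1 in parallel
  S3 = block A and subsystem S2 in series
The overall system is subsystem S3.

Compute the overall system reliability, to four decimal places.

Series (D and E): 0.961300 × 0.928100 = 0.892183
Parallel (B, C, and [0.892183]): 1 − (1 − 0.987300)(1 − 0.859500)(1 − 0.892183) = 0.999808
Series (A and [0.999808]): 0.844200 × 0.999808 = 0.8440

0.8440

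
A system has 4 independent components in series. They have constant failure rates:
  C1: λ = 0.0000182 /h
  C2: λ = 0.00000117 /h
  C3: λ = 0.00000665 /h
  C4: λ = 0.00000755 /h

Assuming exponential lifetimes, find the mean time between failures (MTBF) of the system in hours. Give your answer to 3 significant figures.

Series of exponential components: λ_sys = Σ λ_i
λ_sys = 0.0000182 + 0.00000117 + 0.00000665 + 0.00000755 = 3.3570e-05 /h
MTBF = 1 / λ_sys = 29800 h

29800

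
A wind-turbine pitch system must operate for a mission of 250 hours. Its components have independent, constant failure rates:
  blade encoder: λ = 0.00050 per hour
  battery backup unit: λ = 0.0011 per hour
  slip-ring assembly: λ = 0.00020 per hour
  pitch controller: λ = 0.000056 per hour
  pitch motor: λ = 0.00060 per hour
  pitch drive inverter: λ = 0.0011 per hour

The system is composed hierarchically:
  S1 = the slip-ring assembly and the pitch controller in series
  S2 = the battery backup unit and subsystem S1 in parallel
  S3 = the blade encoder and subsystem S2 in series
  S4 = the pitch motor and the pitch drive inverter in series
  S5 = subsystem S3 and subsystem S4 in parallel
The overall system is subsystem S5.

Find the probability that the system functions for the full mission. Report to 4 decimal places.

0.9548

R(blade encoder) = exp(−0.00050 × 250) = 0.882497
R(battery backup unit) = exp(−0.0011 × 250) = 0.759572
R(slip-ring assembly) = exp(−0.00020 × 250) = 0.951229
R(pitch controller) = exp(−0.000056 × 250) = 0.986098
R(pitch motor) = exp(−0.00060 × 250) = 0.860708
R(pitch drive inverter) = exp(−0.0011 × 250) = 0.759572
Series (slip-ring assembly and pitch controller): 0.951229 × 0.986098 = 0.938005
Parallel (battery backup unit and [0.938005]): 1 − (1 − 0.759572)(1 − 0.938005) = 0.985095
Series (blade encoder and [0.985095]): 0.882497 × 0.985095 = 0.869343
Series (pitch motor and pitch drive inverter): 0.860708 × 0.759572 = 0.653770
Parallel ([0.869343] and [0.653770]): 1 − (1 − 0.869343)(1 − 0.653770) = 0.9548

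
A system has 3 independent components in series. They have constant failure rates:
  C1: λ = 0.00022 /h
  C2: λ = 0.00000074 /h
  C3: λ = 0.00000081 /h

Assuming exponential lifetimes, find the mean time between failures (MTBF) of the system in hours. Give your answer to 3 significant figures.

4510

Series of exponential components: λ_sys = Σ λ_i
λ_sys = 0.00022 + 0.00000074 + 0.00000081 = 2.2155e-04 /h
MTBF = 1 / λ_sys = 4510 h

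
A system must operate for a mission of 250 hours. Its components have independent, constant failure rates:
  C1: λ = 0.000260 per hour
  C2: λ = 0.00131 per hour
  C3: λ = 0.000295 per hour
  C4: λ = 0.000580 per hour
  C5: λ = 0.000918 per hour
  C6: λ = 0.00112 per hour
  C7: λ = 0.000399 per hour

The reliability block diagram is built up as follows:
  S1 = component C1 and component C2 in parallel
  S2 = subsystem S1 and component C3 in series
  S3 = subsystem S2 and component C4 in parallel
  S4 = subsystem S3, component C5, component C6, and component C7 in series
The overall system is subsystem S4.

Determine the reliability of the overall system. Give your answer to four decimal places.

0.5373

R(C1) = exp(−0.000260 × 250) = 0.937067
R(C2) = exp(−0.00131 × 250) = 0.720723
R(C3) = exp(−0.000295 × 250) = 0.928904
R(C4) = exp(−0.000580 × 250) = 0.865022
R(C5) = exp(−0.000918 × 250) = 0.794931
R(C6) = exp(−0.00112 × 250) = 0.755784
R(C7) = exp(−0.000399 × 250) = 0.905064
Parallel (C1 and C2): 1 − (1 − 0.937067)(1 − 0.720723) = 0.982424
Series ([0.982424] and C3): 0.982424 × 0.928904 = 0.912578
Parallel ([0.912578] and C4): 1 − (1 − 0.912578)(1 − 0.865022) = 0.988200
Series ([0.988200], C5, C6, and C7): 0.988200 × 0.794931 × 0.755784 × 0.905064 = 0.5373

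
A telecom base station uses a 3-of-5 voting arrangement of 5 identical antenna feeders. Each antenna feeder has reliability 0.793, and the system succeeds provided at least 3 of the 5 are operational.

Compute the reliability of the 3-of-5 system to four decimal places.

0.9366

R = Σ_{i=3}^{5} C(5,i) p^i (1−p)^{5−i} with p = 0.793
C(5,3)·0.793^3·0.207^2 = 0.213678
C(5,4)·0.793^4·0.207^1 = 0.409292
C(5,5)·0.793^5·0.207^0 = 0.313593
Sum = 0.9366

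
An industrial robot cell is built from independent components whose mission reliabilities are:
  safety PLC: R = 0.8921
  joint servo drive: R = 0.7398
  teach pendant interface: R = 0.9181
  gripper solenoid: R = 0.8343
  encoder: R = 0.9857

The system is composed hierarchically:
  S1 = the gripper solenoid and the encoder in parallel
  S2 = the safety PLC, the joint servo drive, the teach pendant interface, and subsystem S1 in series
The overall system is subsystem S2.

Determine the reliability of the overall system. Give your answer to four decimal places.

Parallel (gripper solenoid and encoder): 1 − (1 − 0.834300)(1 − 0.985700) = 0.997630
Series (safety PLC, joint servo drive, teach pendant interface, and [0.997630]): 0.892100 × 0.739800 × 0.918100 × 0.997630 = 0.6045

0.6045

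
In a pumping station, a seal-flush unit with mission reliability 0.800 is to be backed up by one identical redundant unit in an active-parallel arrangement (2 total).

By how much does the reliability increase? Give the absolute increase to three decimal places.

R_before = 0.800
R_after = 1 − (1 − 0.800)^2 = 0.960
ΔR = 0.960 − 0.800 = 0.160

0.160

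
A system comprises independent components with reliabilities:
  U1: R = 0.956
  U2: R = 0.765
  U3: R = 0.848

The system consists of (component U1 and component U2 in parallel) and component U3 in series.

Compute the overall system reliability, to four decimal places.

0.8392

Parallel (U1 and U2): 1 − (1 − 0.956000)(1 − 0.765000) = 0.989660
Series ([0.989660] and U3): 0.989660 × 0.848000 = 0.8392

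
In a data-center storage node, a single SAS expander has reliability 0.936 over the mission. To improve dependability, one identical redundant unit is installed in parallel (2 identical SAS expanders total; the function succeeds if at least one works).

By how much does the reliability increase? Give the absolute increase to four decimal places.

0.0599

R_before = 0.936
R_after = 1 − (1 − 0.936)^2 = 0.9959
ΔR = 0.9959 − 0.936 = 0.0599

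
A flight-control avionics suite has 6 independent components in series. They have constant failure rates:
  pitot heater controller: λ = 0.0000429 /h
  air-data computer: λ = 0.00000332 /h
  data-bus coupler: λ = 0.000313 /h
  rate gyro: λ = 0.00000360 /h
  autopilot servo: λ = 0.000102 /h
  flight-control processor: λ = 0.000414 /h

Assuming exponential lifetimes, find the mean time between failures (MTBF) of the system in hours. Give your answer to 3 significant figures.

1140

Series of exponential components: λ_sys = Σ λ_i
λ_sys = 0.0000429 + 0.00000332 + 0.000313 + 0.00000360 + 0.000102 + 0.000414 = 8.7882e-04 /h
MTBF = 1 / λ_sys = 1140 h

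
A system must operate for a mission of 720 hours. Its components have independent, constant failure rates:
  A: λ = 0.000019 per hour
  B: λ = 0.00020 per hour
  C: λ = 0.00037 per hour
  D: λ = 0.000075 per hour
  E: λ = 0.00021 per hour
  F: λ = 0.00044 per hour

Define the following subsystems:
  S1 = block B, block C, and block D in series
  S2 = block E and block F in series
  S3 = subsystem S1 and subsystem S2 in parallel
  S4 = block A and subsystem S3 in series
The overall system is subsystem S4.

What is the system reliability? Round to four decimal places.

R(A) = exp(−0.000019 × 720) = 0.986413
R(B) = exp(−0.00020 × 720) = 0.865888
R(C) = exp(−0.00037 × 720) = 0.766133
R(D) = exp(−0.000075 × 720) = 0.947432
R(E) = exp(−0.00021 × 720) = 0.859676
R(F) = exp(−0.00044 × 720) = 0.728476
Series (B, C, and D): 0.865888 × 0.766133 × 0.947432 = 0.628513
Series (E and F): 0.859676 × 0.728476 = 0.626253
Parallel ([0.628513] and [0.626253]): 1 − (1 − 0.628513)(1 − 0.626253) = 0.861158
Series (A and [0.861158]): 0.986413 × 0.861158 = 0.8495

0.8495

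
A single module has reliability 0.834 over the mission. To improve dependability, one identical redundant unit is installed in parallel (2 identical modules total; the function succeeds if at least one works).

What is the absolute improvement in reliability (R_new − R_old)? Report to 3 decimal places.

R_before = 0.834
R_after = 1 − (1 − 0.834)^2 = 0.972
ΔR = 0.972 − 0.834 = 0.138

0.138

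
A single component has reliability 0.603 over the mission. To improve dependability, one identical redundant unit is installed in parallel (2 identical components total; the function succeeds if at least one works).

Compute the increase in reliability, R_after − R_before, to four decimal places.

0.2394

R_before = 0.603
R_after = 1 − (1 − 0.603)^2 = 0.8424
ΔR = 0.8424 − 0.603 = 0.2394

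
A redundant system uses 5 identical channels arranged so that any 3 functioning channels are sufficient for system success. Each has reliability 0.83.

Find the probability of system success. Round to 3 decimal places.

0.963

R = Σ_{i=3}^{5} C(5,i) p^i (1−p)^{5−i} with p = 0.83
C(5,3)·0.83^3·0.17^2 = 0.16525
C(5,4)·0.83^4·0.17^1 = 0.40340
C(5,5)·0.83^5·0.17^0 = 0.39390
Sum = 0.963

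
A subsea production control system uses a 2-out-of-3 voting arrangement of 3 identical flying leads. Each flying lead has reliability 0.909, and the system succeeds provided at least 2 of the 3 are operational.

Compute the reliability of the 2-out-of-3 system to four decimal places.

0.9767

R = Σ_{i=2}^{3} C(3,i) p^i (1−p)^{3−i} with p = 0.909
C(3,2)·0.909^2·0.091^1 = 0.225575
C(3,3)·0.909^3·0.091^0 = 0.751089
Sum = 0.9767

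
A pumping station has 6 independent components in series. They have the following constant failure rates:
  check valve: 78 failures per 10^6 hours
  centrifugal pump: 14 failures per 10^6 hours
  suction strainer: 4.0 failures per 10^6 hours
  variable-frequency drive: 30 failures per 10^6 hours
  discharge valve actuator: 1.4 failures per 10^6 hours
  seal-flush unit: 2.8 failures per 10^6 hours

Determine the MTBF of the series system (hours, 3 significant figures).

Series of exponential components: λ_sys = Σ λ_i
λ_sys = 0.000078 + 0.000014 + 0.0000040 + 0.000030 + 0.0000014 + 0.0000028 = 1.3020e-04 /h
MTBF = 1 / λ_sys = 7680 h

7680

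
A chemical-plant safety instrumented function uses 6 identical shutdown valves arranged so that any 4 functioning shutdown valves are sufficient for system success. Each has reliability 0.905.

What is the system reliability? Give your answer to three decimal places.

0.986

R = Σ_{i=4}^{6} C(6,i) p^i (1−p)^{6−i} with p = 0.905
C(6,4)·0.905^4·0.095^2 = 0.09081
C(6,5)·0.905^5·0.095^1 = 0.34603
C(6,6)·0.905^6·0.095^0 = 0.54940
Sum = 0.986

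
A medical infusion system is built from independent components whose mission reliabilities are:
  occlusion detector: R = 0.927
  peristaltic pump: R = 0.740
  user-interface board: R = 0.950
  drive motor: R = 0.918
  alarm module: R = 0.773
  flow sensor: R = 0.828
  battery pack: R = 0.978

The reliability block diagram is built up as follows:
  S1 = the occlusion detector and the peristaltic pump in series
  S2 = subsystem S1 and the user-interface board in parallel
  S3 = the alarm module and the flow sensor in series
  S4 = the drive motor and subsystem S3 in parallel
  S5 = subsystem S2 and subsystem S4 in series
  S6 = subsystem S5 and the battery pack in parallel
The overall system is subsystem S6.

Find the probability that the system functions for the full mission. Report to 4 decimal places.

0.9990

Series (occlusion detector and peristaltic pump): 0.927000 × 0.740000 = 0.685980
Parallel ([0.685980] and user-interface board): 1 − (1 − 0.685980)(1 − 0.950000) = 0.984299
Series (alarm module and flow sensor): 0.773000 × 0.828000 = 0.640044
Parallel (drive motor and [0.640044]): 1 − (1 − 0.918000)(1 − 0.640044) = 0.970484
Series ([0.984299] and [0.970484]): 0.984299 × 0.970484 = 0.955246
Parallel ([0.955246] and battery pack): 1 − (1 − 0.955246)(1 − 0.978000) = 0.9990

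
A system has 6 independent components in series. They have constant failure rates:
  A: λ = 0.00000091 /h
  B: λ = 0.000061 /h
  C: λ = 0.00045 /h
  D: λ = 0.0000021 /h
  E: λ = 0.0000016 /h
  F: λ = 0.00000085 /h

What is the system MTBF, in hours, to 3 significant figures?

1940

Series of exponential components: λ_sys = Σ λ_i
λ_sys = 0.00000091 + 0.000061 + 0.00045 + 0.0000021 + 0.0000016 + 0.00000085 = 5.1646e-04 /h
MTBF = 1 / λ_sys = 1940 h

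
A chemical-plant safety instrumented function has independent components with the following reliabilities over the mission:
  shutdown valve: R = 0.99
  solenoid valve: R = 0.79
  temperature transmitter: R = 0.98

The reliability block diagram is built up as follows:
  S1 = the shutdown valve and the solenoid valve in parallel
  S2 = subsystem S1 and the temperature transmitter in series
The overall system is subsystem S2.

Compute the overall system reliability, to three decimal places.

Parallel (shutdown valve and solenoid valve): 1 − (1 − 0.99000)(1 − 0.79000) = 0.99790
Series ([0.99790] and temperature transmitter): 0.99790 × 0.98000 = 0.978

0.978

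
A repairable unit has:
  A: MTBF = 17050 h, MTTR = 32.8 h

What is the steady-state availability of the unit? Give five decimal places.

0.99808

A(A) = MTBF/(MTBF+MTTR) = 17050/(17050+32.8) = 0.99808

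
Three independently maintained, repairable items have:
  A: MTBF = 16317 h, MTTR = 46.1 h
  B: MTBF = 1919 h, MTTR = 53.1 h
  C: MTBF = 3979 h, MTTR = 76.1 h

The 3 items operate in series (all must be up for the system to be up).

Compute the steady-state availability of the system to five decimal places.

0.95212

A(A) = MTBF/(MTBF+MTTR) = 16317/(16317+46.1) = 0.997183
A(B) = MTBF/(MTBF+MTTR) = 1919/(1919+53.1) = 0.973074
A(C) = MTBF/(MTBF+MTTR) = 3979/(3979+76.1) = 0.981234
Series availability: 0.997183 × 0.973074 × 0.981234 = 0.95212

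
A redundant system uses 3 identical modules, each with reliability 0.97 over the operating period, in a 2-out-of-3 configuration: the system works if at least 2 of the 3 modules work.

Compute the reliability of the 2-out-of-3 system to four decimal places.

0.9974

R = Σ_{i=2}^{3} C(3,i) p^i (1−p)^{3−i} with p = 0.97
C(3,2)·0.97^2·0.03^1 = 0.084681
C(3,3)·0.97^3·0.03^0 = 0.912673
Sum = 0.9974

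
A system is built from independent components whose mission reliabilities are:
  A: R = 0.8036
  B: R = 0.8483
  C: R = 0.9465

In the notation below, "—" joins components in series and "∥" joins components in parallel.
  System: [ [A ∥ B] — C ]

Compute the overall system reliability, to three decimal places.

0.918

Parallel (A and B): 1 − (1 − 0.80360)(1 − 0.84830) = 0.97021
Series ([0.97021] and C): 0.97021 × 0.94650 = 0.918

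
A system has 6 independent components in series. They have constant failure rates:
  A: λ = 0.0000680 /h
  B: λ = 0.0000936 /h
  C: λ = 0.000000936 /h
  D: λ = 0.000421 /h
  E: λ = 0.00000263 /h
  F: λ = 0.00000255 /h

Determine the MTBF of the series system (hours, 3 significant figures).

Series of exponential components: λ_sys = Σ λ_i
λ_sys = 0.0000680 + 0.0000936 + 0.000000936 + 0.000421 + 0.00000263 + 0.00000255 = 5.8872e-04 /h
MTBF = 1 / λ_sys = 1700 h

1700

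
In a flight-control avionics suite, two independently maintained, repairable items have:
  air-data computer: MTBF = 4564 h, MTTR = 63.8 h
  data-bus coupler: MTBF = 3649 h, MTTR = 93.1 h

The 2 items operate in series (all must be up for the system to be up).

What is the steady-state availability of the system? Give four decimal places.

A(air-data computer) = MTBF/(MTBF+MTTR) = 4564/(4564+63.8) = 0.986214
A(data-bus coupler) = MTBF/(MTBF+MTTR) = 3649/(3649+93.1) = 0.975121
Series availability: 0.986214 × 0.975121 = 0.9617

0.9617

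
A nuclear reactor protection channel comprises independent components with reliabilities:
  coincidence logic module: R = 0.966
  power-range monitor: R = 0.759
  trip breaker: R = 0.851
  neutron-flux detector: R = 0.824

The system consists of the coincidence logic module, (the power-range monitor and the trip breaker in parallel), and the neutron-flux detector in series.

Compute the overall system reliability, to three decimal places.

Parallel (power-range monitor and trip breaker): 1 − (1 − 0.75900)(1 − 0.85100) = 0.96409
Series (coincidence logic module, [0.96409], and neutron-flux detector): 0.96600 × 0.96409 × 0.82400 = 0.767

0.767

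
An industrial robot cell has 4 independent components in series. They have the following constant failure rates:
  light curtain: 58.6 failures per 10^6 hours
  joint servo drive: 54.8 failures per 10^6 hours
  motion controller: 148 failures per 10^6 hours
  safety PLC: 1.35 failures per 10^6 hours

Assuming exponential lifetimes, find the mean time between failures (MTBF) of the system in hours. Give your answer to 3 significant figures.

Series of exponential components: λ_sys = Σ λ_i
λ_sys = 0.0000586 + 0.0000548 + 0.000148 + 0.00000135 = 2.6275e-04 /h
MTBF = 1 / λ_sys = 3810 h

3810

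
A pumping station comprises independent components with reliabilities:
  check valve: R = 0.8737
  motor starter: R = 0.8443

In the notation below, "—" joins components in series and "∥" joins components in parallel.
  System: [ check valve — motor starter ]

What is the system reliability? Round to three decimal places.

0.738

Series (check valve and motor starter): 0.87370 × 0.84430 = 0.738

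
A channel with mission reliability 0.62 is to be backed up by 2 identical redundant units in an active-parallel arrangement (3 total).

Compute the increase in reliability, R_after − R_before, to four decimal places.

R_before = 0.62
R_after = 1 − (1 − 0.62)^3 = 0.9451
ΔR = 0.9451 − 0.62 = 0.3251

0.3251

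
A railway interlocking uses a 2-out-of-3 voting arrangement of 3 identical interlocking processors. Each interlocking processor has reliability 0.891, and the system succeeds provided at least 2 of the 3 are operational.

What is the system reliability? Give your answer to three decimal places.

R = Σ_{i=2}^{3} C(3,i) p^i (1−p)^{3−i} with p = 0.891
C(3,2)·0.891^2·0.109^1 = 0.25960
C(3,3)·0.891^3·0.109^0 = 0.70735
Sum = 0.967

0.967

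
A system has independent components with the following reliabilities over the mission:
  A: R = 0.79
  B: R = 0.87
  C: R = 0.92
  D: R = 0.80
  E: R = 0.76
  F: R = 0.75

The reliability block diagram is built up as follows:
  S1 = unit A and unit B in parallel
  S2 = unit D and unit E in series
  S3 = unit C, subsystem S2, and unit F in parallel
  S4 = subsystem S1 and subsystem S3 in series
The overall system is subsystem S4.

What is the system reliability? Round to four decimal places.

Parallel (A and B): 1 − (1 − 0.790000)(1 − 0.870000) = 0.972700
Series (D and E): 0.800000 × 0.760000 = 0.608000
Parallel (C, [0.608000], and F): 1 − (1 − 0.920000)(1 − 0.608000)(1 − 0.750000) = 0.992160
Series ([0.972700] and [0.992160]): 0.972700 × 0.992160 = 0.9651

0.9651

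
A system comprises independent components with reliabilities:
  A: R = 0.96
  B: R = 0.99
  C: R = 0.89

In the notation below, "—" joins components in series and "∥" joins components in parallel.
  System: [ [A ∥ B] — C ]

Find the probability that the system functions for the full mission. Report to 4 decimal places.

Parallel (A and B): 1 − (1 − 0.960000)(1 − 0.990000) = 0.999600
Series ([0.999600] and C): 0.999600 × 0.890000 = 0.8896

0.8896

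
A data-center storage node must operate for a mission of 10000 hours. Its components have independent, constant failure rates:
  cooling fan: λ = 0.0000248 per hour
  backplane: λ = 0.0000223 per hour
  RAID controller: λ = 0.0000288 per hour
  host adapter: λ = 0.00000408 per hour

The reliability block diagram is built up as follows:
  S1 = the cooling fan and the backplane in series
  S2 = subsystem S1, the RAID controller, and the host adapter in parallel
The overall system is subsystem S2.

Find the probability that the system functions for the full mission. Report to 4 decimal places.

0.9962

R(cooling fan) = exp(−0.0000248 × 10000) = 0.780360
R(backplane) = exp(−0.0000223 × 10000) = 0.800115
R(RAID controller) = exp(−0.0000288 × 10000) = 0.749762
R(host adapter) = exp(−0.00000408 × 10000) = 0.960021
Series (cooling fan and backplane): 0.780360 × 0.800115 = 0.624378
Parallel ([0.624378], RAID controller, and host adapter): 1 − (1 − 0.624378)(1 − 0.749762)(1 − 0.960021) = 0.9962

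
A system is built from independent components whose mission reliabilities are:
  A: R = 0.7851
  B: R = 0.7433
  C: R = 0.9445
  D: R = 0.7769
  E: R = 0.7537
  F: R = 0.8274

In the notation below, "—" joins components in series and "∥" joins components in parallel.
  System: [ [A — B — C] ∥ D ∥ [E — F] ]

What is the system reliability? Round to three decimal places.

Series (A, B, and C): 0.78510 × 0.74330 × 0.94450 = 0.55118
Series (E and F): 0.75370 × 0.82740 = 0.62361
Parallel ([0.55118], D, and [0.62361]): 1 − (1 − 0.55118)(1 − 0.77690)(1 − 0.62361) = 0.962

0.962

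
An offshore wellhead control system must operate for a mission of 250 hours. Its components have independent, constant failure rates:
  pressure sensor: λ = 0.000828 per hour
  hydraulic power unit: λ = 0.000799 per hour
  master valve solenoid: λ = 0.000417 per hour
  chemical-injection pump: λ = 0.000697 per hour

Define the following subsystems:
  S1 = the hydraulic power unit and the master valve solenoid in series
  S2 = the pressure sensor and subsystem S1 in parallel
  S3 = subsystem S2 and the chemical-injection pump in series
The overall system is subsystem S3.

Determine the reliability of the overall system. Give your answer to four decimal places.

0.7989

R(pressure sensor) = exp(−0.000828 × 250) = 0.813020
R(hydraulic power unit) = exp(−0.000799 × 250) = 0.818935
R(master valve solenoid) = exp(−0.000417 × 250) = 0.901000
R(chemical-injection pump) = exp(−0.000697 × 250) = 0.840087
Series (hydraulic power unit and master valve solenoid): 0.818935 × 0.901000 = 0.737860
Parallel (pressure sensor and [0.737860]): 1 − (1 − 0.813020)(1 − 0.737860) = 0.950985
Series ([0.950985] and chemical-injection pump): 0.950985 × 0.840087 = 0.7989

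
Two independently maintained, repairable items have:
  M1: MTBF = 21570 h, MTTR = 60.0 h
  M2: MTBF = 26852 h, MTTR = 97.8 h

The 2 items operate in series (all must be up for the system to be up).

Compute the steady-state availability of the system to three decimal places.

0.994

A(M1) = MTBF/(MTBF+MTTR) = 21570/(21570+60.0) = 0.997226
A(M2) = MTBF/(MTBF+MTTR) = 26852/(26852+97.8) = 0.996371
Series availability: 0.997226 × 0.996371 = 0.994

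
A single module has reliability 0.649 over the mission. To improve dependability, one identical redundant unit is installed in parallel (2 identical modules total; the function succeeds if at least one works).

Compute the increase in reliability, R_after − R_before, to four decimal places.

R_before = 0.649
R_after = 1 − (1 − 0.649)^2 = 0.8768
ΔR = 0.8768 − 0.649 = 0.2278

0.2278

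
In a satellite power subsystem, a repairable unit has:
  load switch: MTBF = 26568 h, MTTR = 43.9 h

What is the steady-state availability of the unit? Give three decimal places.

A(load switch) = MTBF/(MTBF+MTTR) = 26568/(26568+43.9) = 0.998

0.998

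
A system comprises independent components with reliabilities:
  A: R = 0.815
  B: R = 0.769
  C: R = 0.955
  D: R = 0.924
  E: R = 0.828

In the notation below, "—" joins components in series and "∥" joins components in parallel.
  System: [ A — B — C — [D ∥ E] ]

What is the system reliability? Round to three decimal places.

0.591

Parallel (D and E): 1 − (1 − 0.92400)(1 − 0.82800) = 0.98693
Series (A, B, C, and [0.98693]): 0.81500 × 0.76900 × 0.95500 × 0.98693 = 0.591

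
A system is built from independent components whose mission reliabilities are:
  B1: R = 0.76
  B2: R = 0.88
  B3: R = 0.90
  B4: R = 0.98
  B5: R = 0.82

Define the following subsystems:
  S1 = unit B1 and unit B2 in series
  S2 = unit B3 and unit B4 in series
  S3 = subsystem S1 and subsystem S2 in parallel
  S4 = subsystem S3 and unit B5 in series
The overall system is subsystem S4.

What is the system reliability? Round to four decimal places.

Series (B1 and B2): 0.760000 × 0.880000 = 0.668800
Series (B3 and B4): 0.900000 × 0.980000 = 0.882000
Parallel ([0.668800] and [0.882000]): 1 − (1 − 0.668800)(1 − 0.882000) = 0.960918
Series ([0.960918] and B5): 0.960918 × 0.820000 = 0.7880

0.7880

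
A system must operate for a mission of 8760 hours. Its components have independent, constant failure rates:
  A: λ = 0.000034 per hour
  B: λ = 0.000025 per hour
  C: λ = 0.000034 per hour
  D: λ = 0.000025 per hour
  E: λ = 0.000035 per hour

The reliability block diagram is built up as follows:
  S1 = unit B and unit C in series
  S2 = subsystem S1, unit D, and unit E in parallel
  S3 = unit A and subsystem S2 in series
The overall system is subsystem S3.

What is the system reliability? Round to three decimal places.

R(A) = exp(−0.000034 × 8760) = 0.74242
R(B) = exp(−0.000025 × 8760) = 0.80332
R(C) = exp(−0.000034 × 8760) = 0.74242
R(D) = exp(−0.000025 × 8760) = 0.80332
R(E) = exp(−0.000035 × 8760) = 0.73594
Series (B and C): 0.80332 × 0.74242 = 0.59640
Parallel ([0.59640], D, and E): 1 − (1 − 0.59640)(1 − 0.80332)(1 − 0.73594) = 0.97904
Series (A and [0.97904]): 0.74242 × 0.97904 = 0.727

0.727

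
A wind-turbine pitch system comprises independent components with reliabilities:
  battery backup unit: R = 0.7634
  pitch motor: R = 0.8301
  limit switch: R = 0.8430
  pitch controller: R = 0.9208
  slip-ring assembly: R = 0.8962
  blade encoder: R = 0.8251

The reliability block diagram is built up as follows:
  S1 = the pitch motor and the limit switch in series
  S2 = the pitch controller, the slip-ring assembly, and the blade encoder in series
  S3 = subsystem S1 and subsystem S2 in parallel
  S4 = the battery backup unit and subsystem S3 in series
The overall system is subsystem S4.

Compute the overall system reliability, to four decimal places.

Series (pitch motor and limit switch): 0.830100 × 0.843000 = 0.699774
Series (pitch controller, slip-ring assembly, and blade encoder): 0.920800 × 0.896200 × 0.825100 = 0.680890
Parallel ([0.699774] and [0.680890]): 1 − (1 − 0.699774)(1 − 0.680890) = 0.904195
Series (battery backup unit and [0.904195]): 0.763400 × 0.904195 = 0.6903

0.6903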